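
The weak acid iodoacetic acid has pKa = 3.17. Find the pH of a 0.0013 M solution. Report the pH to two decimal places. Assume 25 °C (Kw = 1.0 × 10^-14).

pH = 3.18

ICH2COOH ⇌ ICH2COO- + H+
Ka = 10^(−3.17) = 6.76 × 10^-4
Let x = [H+] at equilibrium. Ka = x²/(0.0013 − x).
Here C₀/Ka ≈ 1.92, so the small-x approximation fails. Use the quadratic:
x = (−Ka + √(Ka² + 4·Ka·C₀))/2 = 6.59 × 10^-4 M
pH = −log[H+] = −log(6.59 × 10^-4) = 3.18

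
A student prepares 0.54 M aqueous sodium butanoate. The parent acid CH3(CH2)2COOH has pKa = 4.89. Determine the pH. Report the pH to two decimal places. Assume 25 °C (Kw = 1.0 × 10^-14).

pH = 9.31

CH3(CH2)2COO- is the conjugate base of the weak acid CH3(CH2)2COOH.
Ka = 10^(−4.89) = 1.29 × 10^-5
Kb = Kw/Ka = 1.0×10^-14 / 1.29 × 10^-5 = 7.75 × 10^-10
From the ICE table, Kb = [OH-]²/(0.54 − [OH-]) = 7.75 × 10^-10.
Neglecting [OH-] in the denominator: [OH-] = √(7.75 × 10^-10 × 0.54) = 2.05 × 10^-5 M
Check: 0.0038% ionized — well under 5%, approximation valid.
pOH = −log(2.05 × 10^-5) = 4.69; pH = 14.00 − 4.69 = 9.31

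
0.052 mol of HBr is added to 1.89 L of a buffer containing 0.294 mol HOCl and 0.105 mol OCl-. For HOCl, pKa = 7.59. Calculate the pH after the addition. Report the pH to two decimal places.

After neutralization: n(HOCl) = 0.346 mol, n(OCl-) = 0.053 mol.
Henderson–Hasselbalch with mole ratio 0.053/0.346: pH = 7.59 + (-0.815)

pH = 6.78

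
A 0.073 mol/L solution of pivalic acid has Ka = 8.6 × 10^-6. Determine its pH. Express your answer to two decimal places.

(CH3)3CCOOH ⇌ (CH3)3CCOO- + H+
From the ICE table, Ka = [H+]²/(0.073 − [H+]) = 8.6 × 10^-6.
Since Ka ≪ C₀, [H+] ≈ √(Ka·C₀) = 7.92 × 10^-4 M.
([H+]/C₀ = 1.1% < 5%, so the approximation holds.)
pH = −log[H+] = −log(7.92 × 10^-4) = 3.10

pH = 3.10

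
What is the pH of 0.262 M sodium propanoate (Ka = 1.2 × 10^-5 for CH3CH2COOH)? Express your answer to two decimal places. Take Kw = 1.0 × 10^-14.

CH3CH2COO- is the conjugate base of the weak acid CH3CH2COOH.
Kb = Kw/Ka = 1.0×10^-14 / 1.2 × 10^-5 = 8.33 × 10^-10
From the ICE table, Kb = [OH-]²/(0.262 − [OH-]) = 8.33 × 10^-10.
Since Kb ≪ C₀, [OH-] ≈ √(Kb·C₀) = 1.48 × 10^-5 M.
pOH = 4.83, so pH = 14.00 − pOH = 9.17

pH = 9.17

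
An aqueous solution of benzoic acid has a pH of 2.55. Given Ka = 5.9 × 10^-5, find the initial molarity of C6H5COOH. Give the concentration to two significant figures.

C₀ = 1.4 × 10^-1 M

[H+] = 10^(-2.55) = 2.82 × 10^-3 M = x
Ka = x²/(C₀ − x) ⇒ C₀ = x + x²/Ka
C₀ = 2.82 × 10^-3 + (2.82 × 10^-3)²/(5.9 × 10^-5) = 1.38 × 10^-1 M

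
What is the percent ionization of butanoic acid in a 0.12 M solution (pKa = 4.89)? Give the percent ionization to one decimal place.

CH3(CH2)2COOH ⇌ CH3(CH2)2COO- + H+; let x = [H+] at equilibrium.
Ka = 10^(−4.89) = 1.29 × 10^-5
x ≈ √(Ka·C₀) = √(1.29 × 10^-5 × 0.12) = 1.24 × 10^-3 M
% ionization = x/C₀ × 100% = 1.24 × 10^-3/0.12 × 100% = 1.0%

1.0%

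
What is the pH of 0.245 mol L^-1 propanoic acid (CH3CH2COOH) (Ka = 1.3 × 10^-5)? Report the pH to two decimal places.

CH3CH2COOH ⇌ CH3CH2COO- + H+
Ka = x²/(0.245 − x) = 1.3 × 10^-5
Assume x ≪ 0.245: x ≈ √(1.3 × 10^-5 × 0.245) = 1.78 × 10^-3 M
Check: 0.73% ionized — well under 5%, approximation valid.
pH = −log(1.78 × 10^-3) = 2.75

pH = 2.75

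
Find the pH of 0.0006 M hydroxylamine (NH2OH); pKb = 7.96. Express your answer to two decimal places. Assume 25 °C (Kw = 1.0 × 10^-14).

NH2OH + H2O ⇌ NH3OH+ + OH-
Kb = 10^(−7.96) = 1.10 × 10^-8
From the ICE table, Kb = x²/(0.0006 − x) = 1.10 × 10^-8.
Neglecting x in the denominator: x = √(1.10 × 10^-8 × 0.0006) = 2.57 × 10^-6 M
(x/C₀ = 0.43% < 5%, so the approximation holds.)
pOH = 5.59, so pH = 14.00 − pOH = 8.41

pH = 8.41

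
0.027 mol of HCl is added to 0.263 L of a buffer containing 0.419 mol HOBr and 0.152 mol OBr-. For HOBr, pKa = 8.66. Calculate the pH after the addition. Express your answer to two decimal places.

pH = 8.11

Added H+ converts OBr- to HOBr: HOBr → 0.446 mol, OBr- → 0.125 mol.
pH = pKa + log(n_OBr-/n_HOBr) = 8.66 + log(0.125/0.446) = 8.66 + (-0.552)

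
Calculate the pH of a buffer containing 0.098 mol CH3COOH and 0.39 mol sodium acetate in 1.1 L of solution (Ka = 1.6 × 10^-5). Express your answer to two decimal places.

pH = 5.40

pKa = −log(1.6 × 10^-5) = 4.796
Henderson–Hasselbalch: pH = pKa + log([CH3COO-]/[CH3COOH]) = 4.796 + log(0.39/0.098)
pH = 4.796 + (+0.600) = 5.40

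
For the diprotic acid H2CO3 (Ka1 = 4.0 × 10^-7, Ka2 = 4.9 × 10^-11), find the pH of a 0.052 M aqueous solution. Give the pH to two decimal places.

pH = 3.84

Ka1 ≫ Ka2, so treat the first dissociation as the only significant source of H+.
Ka1 = x²/(0.052 − x) = 4.0 × 10^-7
x ≈ √(4.0 × 10^-7 × 0.052) = 1.44 × 10^-4 M
pH = −log(1.44 × 10^-4) = 3.84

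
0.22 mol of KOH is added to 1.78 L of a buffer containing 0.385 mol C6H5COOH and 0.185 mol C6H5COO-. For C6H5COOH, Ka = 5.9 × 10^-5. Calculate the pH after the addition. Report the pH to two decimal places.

pH = 4.62

After neutralization: n(C6H5COOH) = 0.165 mol, n(C6H5COO-) = 0.405 mol.
pKa = −log(5.9 × 10^-5) = 4.229
Henderson–Hasselbalch with mole ratio 0.405/0.165: pH = 4.229 + (+0.390)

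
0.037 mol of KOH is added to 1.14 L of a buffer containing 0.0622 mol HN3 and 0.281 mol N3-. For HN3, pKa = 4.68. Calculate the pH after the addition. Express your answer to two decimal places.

pH = 5.78

After neutralization: n(HN3) = 0.0252 mol, n(N3-) = 0.318 mol.
pH = pKa + log(n_N3-/n_HN3) = 4.68 + log(0.318/0.0252) = 4.68 + (+1.101)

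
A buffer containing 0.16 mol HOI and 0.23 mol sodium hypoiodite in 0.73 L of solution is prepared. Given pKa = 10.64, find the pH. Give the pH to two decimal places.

pH = 10.80

Henderson–Hasselbalch: pH = pKa + log([OI-]/[HOI]) = 10.64 + log(0.23/0.16)
pH = 10.64 + (+0.158) = 10.80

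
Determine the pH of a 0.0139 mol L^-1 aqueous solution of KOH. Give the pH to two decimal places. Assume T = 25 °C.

KOH is a strong base; [OH-] = 0.0139 M.
pOH = -log(0.0139) = 1.86
pH = 14.00 - 1.86 = 12.14

pH = 12.14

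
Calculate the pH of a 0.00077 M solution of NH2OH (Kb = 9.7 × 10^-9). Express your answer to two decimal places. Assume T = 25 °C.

NH2OH + H2O ⇌ NH3OH+ + OH-
Kb = x²/(0.00077 − x) = 9.7 × 10^-9
Since Kb ≪ C₀, x ≈ √(Kb·C₀) = 2.73 × 10^-6 M.
Check: 0.35% ionized — well under 5%, approximation valid.
pOH = 5.56, so pH = 14.00 − pOH = 8.44

pH = 8.44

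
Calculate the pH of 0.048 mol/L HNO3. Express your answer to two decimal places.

pH = 1.32

HNO3 is a strong acid and dissociates completely, so [H+] = 0.048 M.
pH = -log(0.048) = 1.32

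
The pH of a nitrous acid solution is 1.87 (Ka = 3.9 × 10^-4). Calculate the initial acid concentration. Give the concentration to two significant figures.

[H+] = 10^(-1.87) = 1.35 × 10^-2 M = x
Ka = x²/(C₀ − x) ⇒ C₀ = x + x²/Ka
C₀ = 1.35 × 10^-2 + (1.35 × 10^-2)²/(3.9 × 10^-4) = 4.81 × 10^-1 M

C₀ = 4.8 × 10^-1 M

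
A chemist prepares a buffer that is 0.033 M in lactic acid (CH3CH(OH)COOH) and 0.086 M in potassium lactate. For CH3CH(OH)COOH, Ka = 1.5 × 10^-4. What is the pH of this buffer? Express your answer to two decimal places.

pH = 4.24

pKa = −log(1.5 × 10^-4) = 3.824
pH = pKa + log([A⁻]/[HA]) = 3.824 + log(0.086/0.033)
pH = 3.824 + (+0.416) = 4.24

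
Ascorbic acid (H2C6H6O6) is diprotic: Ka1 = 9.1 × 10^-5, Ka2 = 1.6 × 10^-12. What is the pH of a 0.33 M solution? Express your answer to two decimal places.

pH = 2.26

Ka1 ≫ Ka2, so treat the first dissociation as the only significant source of H+.
Ka1 = x²/(0.33 − x) = 9.1 × 10^-5
x ≈ √(9.1 × 10^-5 × 0.33) = 5.48 × 10^-3 M
pH = −log(5.48 × 10^-3) = 2.26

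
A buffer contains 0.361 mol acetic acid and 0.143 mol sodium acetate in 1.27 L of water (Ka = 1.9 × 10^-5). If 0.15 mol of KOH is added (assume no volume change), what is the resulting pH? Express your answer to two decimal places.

pH = 4.86

OH- converts CH3COOH to CH3COO-: CH3COOH → 0.211 mol, CH3COO- → 0.293 mol.
pKa = −log(1.9 × 10^-5) = 4.721
pH = pKa + log([A⁻]/[HA]) = 4.721 + log(0.293/0.211) = 4.721 +0.143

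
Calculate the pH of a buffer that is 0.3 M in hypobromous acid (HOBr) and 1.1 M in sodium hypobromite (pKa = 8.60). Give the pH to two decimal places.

pH = 9.16

pH = pKa + log([A⁻]/[HA]) = 8.60 + log(1.1/0.3)
pH = 8.60 + (+0.564) = 9.16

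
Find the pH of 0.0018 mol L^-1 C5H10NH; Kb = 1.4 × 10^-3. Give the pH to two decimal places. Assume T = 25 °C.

pH = 11.01

C5H10NH + H2O ⇌ C5H10NH2+ + OH-
From the ICE table, Kb = x²/(0.0018 − x) = 1.4 × 10^-3.
Here C₀/Kb ≈ 1.29, so the small-x approximation fails. Use the quadratic:
x = [−0.0014 + √(0.0014² + 1.01e-05)]/2 = 1.03 × 10^-3 M
pOH = −log(1.03 × 10^-3) = 2.99; pH = 14.00 − 2.99 = 11.01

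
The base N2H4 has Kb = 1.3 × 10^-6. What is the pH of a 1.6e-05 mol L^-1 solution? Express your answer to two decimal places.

N2H4 + H2O ⇌ N2H5+ + OH-
Kb = [OH-]²/(1.6e-05 − [OH-]) = 1.3 × 10^-6
The 5% rule fails; solving [OH-]² + Kb·[OH-] − Kb·C₀ = 0 exactly:
[OH-] = (−Kb + √(Kb² + 4·Kb·C₀))/2 = 3.96 × 10^-6 M
pOH = 5.40, so pH = 14.00 − pOH = 8.60

pH = 8.60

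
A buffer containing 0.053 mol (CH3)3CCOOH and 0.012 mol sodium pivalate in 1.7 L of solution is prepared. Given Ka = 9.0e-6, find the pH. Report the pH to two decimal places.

pH = 4.40

pKa = −log(9.0 × 10^-6) = 5.046
Henderson–Hasselbalch: pH = pKa + log([(CH3)3CCOO-]/[(CH3)3CCOOH]) = 5.046 + log(0.012/0.053)
pH = 5.046 + (-0.645) = 4.40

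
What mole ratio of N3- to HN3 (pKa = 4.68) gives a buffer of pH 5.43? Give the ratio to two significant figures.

pH = pKa + log(r) ⇒ log(r) = 5.43 − 4.68 = +0.75
r = [N3-]/[HN3] = 10^(+0.75) = 5.62

ratio = 5.6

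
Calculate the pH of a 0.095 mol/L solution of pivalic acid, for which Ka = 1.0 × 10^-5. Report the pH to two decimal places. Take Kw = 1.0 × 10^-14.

pH = 3.01

(CH3)3CCOOH ⇌ (CH3)3CCOO- + H+
Ka = x²/(0.095 − x) = 1.0 × 10^-5
Assume x ≪ 0.095: x ≈ √(1.0 × 10^-5 × 0.095) = 9.75 × 10^-4 M
Check: 1% ionized — well under 5%, approximation valid.
pH = −log[H+] = −log(9.75 × 10^-4) = 3.01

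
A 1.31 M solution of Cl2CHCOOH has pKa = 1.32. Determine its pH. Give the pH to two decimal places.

pH = 0.64

Cl2CHCOOH ⇌ Cl2CHCOO- + H+
Ka = 10^(−1.32) = 4.79 × 10^-2
From the ICE table, Ka = x²/(1.31 − x) = 4.79 × 10^-2.
Here C₀/Ka ≈ 27.3, so the small-x approximation fails. Use the quadratic:
x = [−0.0479 + √(0.0479² + 0.251)]/2 = 2.28 × 10^-1 M
pH = −log(2.28 × 10^-1) = 0.64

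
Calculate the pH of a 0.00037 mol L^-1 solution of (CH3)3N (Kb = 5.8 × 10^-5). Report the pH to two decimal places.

(CH3)3N + H2O ⇌ (CH3)3NH+ + OH-
Kb = x²/(0.00037 − x) = 5.8 × 10^-5
The 5% rule fails; solving x² + Kb·x − Kb·C₀ = 0 exactly:
x = [−5.8e-05 + √(5.8e-05² + 8.58e-08)]/2 = 1.20 × 10^-4 M
pOH = 3.92, so pH = 14.00 − pOH = 10.08

pH = 10.08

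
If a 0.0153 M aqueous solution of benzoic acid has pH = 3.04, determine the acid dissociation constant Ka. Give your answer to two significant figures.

Ka = 5.8 × 10^-5

[H+] = 10^(-3.04) = 9.12 × 10^-4 M
At equilibrium [HA] = 0.0153 − 9.12 × 10^-4 = 1.44 × 10^-2 M
Ka = [H+][A-]/[HA] = (9.12 × 10^-4)² / 1.44 × 10^-2 = 5.8 × 10^-5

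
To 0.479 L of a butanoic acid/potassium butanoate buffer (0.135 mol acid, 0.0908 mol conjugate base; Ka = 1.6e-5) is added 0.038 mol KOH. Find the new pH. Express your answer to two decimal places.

After neutralization: n(CH3(CH2)2COOH) = 0.097 mol, n(CH3(CH2)2COO-) = 0.129 mol.
pKa = −log(1.6 × 10^-5) = 4.796
pH = pKa + log(n_CH3(CH2)2COO-/n_CH3(CH2)2COOH) = 4.796 + log(0.129/0.097) = 4.796 + (+0.124)

pH = 4.92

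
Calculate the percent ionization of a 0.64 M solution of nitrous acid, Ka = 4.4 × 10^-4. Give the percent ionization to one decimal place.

2.6%

HNO2 ⇌ NO2- + H+; let x = [H+] at equilibrium.
x ≈ √(Ka·C₀) = √(4.4 × 10^-4 × 0.64) = 1.68 × 10^-2 M
Fraction ionized = 1.68 × 10^-2 / 0.64 = 0.0262 → 2.6%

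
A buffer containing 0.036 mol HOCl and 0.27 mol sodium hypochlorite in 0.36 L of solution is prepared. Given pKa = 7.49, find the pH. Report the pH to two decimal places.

pH = pKa + log([A⁻]/[HA]) = 7.49 + log(0.27/0.036)
pH = 7.49 + (+0.875) = 8.37

pH = 8.37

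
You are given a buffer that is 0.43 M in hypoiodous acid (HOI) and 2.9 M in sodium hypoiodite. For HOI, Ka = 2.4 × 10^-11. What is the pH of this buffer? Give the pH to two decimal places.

pH = 11.45

pKa = −log(2.4 × 10^-11) = 10.620
Henderson–Hasselbalch: pH = pKa + log([OI-]/[HOI]) = 10.620 + log(2.9/0.43)
pH = 10.620 + (+0.829) = 11.45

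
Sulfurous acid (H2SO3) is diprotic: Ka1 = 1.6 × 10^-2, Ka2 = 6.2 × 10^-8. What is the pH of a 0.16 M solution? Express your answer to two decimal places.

pH = 1.36

Ka1 ≫ Ka2, so treat the first dissociation as the only significant source of H+.
Ka1 = x²/(0.16 − x) = 1.6 × 10^-2
Solving the quadratic: x = (−Ka1 + √(Ka1² + 4·Ka1·C₀))/2 = 4.32 × 10^-2 M
pH = −log(4.32 × 10^-2) = 1.36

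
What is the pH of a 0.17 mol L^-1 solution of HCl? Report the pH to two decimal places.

pH = 0.77

HCl is a strong acid and dissociates completely, so [H+] = 0.17 M.
pH = -log(0.17) = 0.77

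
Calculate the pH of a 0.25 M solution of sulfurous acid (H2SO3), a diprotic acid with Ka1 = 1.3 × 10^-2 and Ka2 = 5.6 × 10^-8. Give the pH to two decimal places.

pH = 1.29

Ka1 ≫ Ka2, so treat the first dissociation as the only significant source of H+.
Ka1 = x²/(0.25 − x) = 1.3 × 10^-2
Solving the quadratic: x = (−Ka1 + √(Ka1² + 4·Ka1·C₀))/2 = 5.09 × 10^-2 M
pH = −log(5.09 × 10^-2) = 1.29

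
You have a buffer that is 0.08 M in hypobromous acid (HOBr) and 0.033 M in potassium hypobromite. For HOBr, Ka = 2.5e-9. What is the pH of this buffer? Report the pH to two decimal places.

pH = 8.22

pKa = −log(2.5 × 10^-9) = 8.602
Using pH = pKa + log([base]/[acid]) with [base]/[acid] = 0.033/0.08:
pH = 8.602 + (-0.385) = 8.22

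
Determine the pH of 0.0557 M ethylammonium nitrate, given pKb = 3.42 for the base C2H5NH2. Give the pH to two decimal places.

C2H5NH3+ is the conjugate acid of the weak base C2H5NH2.
Kb = 10^(−3.42) = 3.80 × 10^-4
Ka = Kw/Kb = 1.0×10^-14 / 3.80 × 10^-4 = 2.63 × 10^-11
From the ICE table, Ka = x²/(0.0557 − x) = 2.63 × 10^-11.
Since Ka ≪ C₀, x ≈ √(Ka·C₀) = 1.21 × 10^-6 M.
pH = −log(1.21 × 10^-6) = 5.92

pH = 5.92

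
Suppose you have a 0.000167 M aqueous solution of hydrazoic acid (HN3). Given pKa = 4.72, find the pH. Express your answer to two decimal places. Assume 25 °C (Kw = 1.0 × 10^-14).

HN3 ⇌ N3- + H+
Ka = 10^(−4.72) = 1.91 × 10^-5
Ka = x²/(0.000167 − x) = 1.91 × 10^-5
The 5% rule fails; solving x² + Ka·x − Ka·C₀ = 0 exactly:
x = (−Ka + √(Ka² + 4·Ka·C₀))/2 = 4.77 × 10^-5 M
pH = −log[H+] = −log(4.77 × 10^-5) = 4.32

pH = 4.32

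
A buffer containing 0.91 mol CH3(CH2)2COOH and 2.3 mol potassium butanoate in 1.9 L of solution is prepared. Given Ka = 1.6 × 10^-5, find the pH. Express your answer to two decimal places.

pKa = −log(1.6 × 10^-5) = 4.796
Henderson–Hasselbalch: pH = pKa + log([CH3(CH2)2COO-]/[CH3(CH2)2COOH]) = 4.796 + log(2.3/0.91)
pH = 4.796 + (+0.403) = 5.20

pH = 5.20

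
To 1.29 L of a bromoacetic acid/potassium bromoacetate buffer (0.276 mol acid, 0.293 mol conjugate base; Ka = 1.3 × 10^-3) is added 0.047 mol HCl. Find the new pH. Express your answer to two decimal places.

Added H+ converts BrCH2COO- to BrCH2COOH: BrCH2COOH → 0.323 mol, BrCH2COO- → 0.246 mol.
pKa = −log(1.3 × 10^-3) = 2.886
pH = pKa + log(n_BrCH2COO-/n_BrCH2COOH) = 2.886 + log(0.246/0.323) = 2.886 + (-0.118)

pH = 2.77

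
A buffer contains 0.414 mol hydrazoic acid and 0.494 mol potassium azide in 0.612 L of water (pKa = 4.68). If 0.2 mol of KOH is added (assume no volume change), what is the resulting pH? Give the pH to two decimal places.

After neutralization: n(HN3) = 0.214 mol, n(N3-) = 0.694 mol.
pH = pKa + log([A⁻]/[HA]) = 4.68 + log(0.694/0.214) = 4.68 +0.511

pH = 5.19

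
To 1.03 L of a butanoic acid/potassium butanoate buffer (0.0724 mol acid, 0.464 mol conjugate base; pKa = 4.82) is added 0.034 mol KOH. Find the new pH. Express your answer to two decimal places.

OH- converts CH3(CH2)2COOH to CH3(CH2)2COO-: CH3(CH2)2COOH → 0.0384 mol, CH3(CH2)2COO- → 0.498 mol.
pH = pKa + log([A⁻]/[HA]) = 4.82 + log(0.498/0.0384) = 4.82 +1.113

pH = 5.93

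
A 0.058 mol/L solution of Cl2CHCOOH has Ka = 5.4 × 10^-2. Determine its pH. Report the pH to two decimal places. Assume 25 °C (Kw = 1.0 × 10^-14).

pH = 1.45

Cl2CHCOOH ⇌ Cl2CHCOO- + H+
From the ICE table, Ka = [H+]²/(0.058 − [H+]) = 5.4 × 10^-2.
The 5% rule fails; solving [H+]² + Ka·[H+] − Ka·C₀ = 0 exactly:
[H+] = (−Ka + √(Ka² + 4·Ka·C₀))/2 = 3.51 × 10^-2 M
pH = −log(3.51 × 10^-2) = 1.45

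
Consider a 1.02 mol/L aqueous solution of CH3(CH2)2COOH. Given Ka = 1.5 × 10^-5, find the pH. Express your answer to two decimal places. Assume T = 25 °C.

CH3(CH2)2COOH ⇌ CH3(CH2)2COO- + H+
Ka = x²/(1.02 − x) = 1.5 × 10^-5
Neglecting x in the denominator: x = √(1.5 × 10^-5 × 1.02) = 3.91 × 10^-3 M
(x/C₀ = 0.38% < 5%, so the approximation holds.)
pH = −log(3.91 × 10^-3) = 2.41

pH = 2.41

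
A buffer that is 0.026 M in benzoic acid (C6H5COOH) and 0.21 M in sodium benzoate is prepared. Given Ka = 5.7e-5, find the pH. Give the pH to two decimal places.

pH = 5.15

pKa = −log(5.7 × 10^-5) = 4.244
pH = pKa + log([A⁻]/[HA]) = 4.244 + log(0.21/0.026)
pH = 4.244 + (+0.907) = 5.15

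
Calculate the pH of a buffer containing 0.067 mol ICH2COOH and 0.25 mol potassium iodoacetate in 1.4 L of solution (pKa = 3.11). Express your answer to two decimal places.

pH = 3.68

pH = pKa + log([A⁻]/[HA]) = 3.11 + log(0.25/0.067)
pH = 3.11 + (+0.572) = 3.68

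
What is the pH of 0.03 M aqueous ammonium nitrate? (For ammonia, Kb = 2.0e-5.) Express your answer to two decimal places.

pH = 5.41

NH4+ is the conjugate acid of the weak base NH3.
Ka = Kw/Kb = 1.0×10^-14 / 2.0 × 10^-5 = 5.00 × 10^-10
From the ICE table, Ka = [H+]²/(0.03 − [H+]) = 5.00 × 10^-10.
Since Ka ≪ C₀, [H+] ≈ √(Ka·C₀) = 3.87 × 10^-6 M.
([H+]/C₀ = 0.013% < 5%, so the approximation holds.)
pH = −log[H+] = −log(3.87 × 10^-6) = 5.41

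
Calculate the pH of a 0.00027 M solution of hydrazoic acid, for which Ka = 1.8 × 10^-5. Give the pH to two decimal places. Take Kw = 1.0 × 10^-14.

HN3 ⇌ N3- + H+
From the ICE table, Ka = x²/(0.00027 − x) = 1.8 × 10^-5.
The 5% rule fails; solving x² + Ka·x − Ka·C₀ = 0 exactly:
x = [−1.8e-05 + √(1.8e-05² + 1.94e-08)]/2 = 6.13 × 10^-5 M
pH = −log[H+] = −log(6.13 × 10^-5) = 4.21

pH = 4.21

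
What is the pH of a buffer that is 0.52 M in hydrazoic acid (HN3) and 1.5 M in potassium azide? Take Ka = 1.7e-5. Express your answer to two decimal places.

pKa = −log(1.7 × 10^-5) = 4.770
pH = pKa + log([A⁻]/[HA]) = 4.770 + log(1.5/0.52)
pH = 4.770 + (+0.460) = 5.23

pH = 5.23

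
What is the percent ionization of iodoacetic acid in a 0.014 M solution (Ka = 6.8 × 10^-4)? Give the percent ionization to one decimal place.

ICH2COOH ⇌ ICH2COO- + H+; let x = [H+] at equilibrium.
Ka = x²/(C₀ − x); solving the quadratic gives x = 2.76 × 10^-3 M.
% ionization = x/C₀ × 100% = 2.76 × 10^-3/0.014 × 100% = 19.7%

19.7%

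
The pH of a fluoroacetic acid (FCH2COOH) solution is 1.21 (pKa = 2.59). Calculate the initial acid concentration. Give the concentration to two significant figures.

[H+] = 10^(-1.21) = 6.17 × 10^-2 M = x
Ka = 10^(−2.59) = 2.57 × 10^-3
Ka = x²/(C₀ − x) ⇒ C₀ = x + x²/Ka
C₀ = 6.17 × 10^-2 + (6.17 × 10^-2)²/(2.57 × 10^-3) = 1.54 M

C₀ = 1.5 M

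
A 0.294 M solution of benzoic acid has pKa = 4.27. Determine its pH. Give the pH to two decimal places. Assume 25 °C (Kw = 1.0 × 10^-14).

C6H5COOH ⇌ C6H5COO- + H+
Ka = 10^(−4.27) = 5.37 × 10^-5
From the ICE table, Ka = [H+]²/(0.294 − [H+]) = 5.37 × 10^-5.
Neglecting [H+] in the denominator: [H+] = √(5.37 × 10^-5 × 0.294) = 3.97 × 10^-3 M
pH = −log[H+] = −log(3.97 × 10^-3) = 2.40

pH = 2.40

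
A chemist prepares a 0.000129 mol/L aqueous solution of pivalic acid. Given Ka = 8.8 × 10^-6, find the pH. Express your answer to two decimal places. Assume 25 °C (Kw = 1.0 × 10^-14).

(CH3)3CCOOH ⇌ (CH3)3CCOO- + H+
Ka = [H+]²/(0.000129 − [H+]) = 8.8 × 10^-6
[H+] is not negligible relative to C₀; solve [H+]² + 8.8e-06·[H+] − 1.14e-09 = 0.
[H+] = [−8.8e-06 + √(8.8e-06² + 4.54e-09)]/2 = 2.96 × 10^-5 M
pH = −log(2.96 × 10^-5) = 4.53

pH = 4.53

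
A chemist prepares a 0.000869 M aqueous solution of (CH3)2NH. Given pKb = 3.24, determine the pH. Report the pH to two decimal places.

pH = 10.68

(CH3)2NH + H2O ⇌ (CH3)2NH2+ + OH-
Kb = 10^(−3.24) = 5.75 × 10^-4
Let x = [OH-] at equilibrium. Kb = x²/(0.000869 − x).
x is not negligible relative to C₀; solve x² + 0.000575·x − 5e-07 = 0.
x = (−Kb + √(Kb² + 4·Kb·C₀))/2 = 4.76 × 10^-4 M
pOH = −log(4.76 × 10^-4) = 3.32; pH = 14.00 − 3.32 = 10.68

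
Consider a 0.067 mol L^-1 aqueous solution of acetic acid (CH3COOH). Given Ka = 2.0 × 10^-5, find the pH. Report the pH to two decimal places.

CH3COOH ⇌ CH3COO- + H+
Ka = [H+]²/(0.067 − [H+]) = 2.0 × 10^-5
Neglecting [H+] in the denominator: [H+] = √(2.0 × 10^-5 × 0.067) = 1.16 × 10^-3 M
Check: 1.7% ionized — well under 5%, approximation valid.
pH = −log[H+] = −log(1.16 × 10^-3) = 2.94

pH = 2.94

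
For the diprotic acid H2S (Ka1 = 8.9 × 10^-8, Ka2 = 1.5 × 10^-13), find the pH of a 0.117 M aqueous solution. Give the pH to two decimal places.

pH = 3.99

Since Ka1 ≫ Ka2, the first ionization dominates [H+].
Ka1 = x²/(0.117 − x) = 8.9 × 10^-8
x ≈ √(8.9 × 10^-8 × 0.117) = 1.02 × 10^-4 M
pH = −log(1.02 × 10^-4) = 3.99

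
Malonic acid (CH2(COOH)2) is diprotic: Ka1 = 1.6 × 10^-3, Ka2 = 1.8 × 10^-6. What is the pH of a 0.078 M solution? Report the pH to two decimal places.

pH = 1.98

Since Ka1 ≫ Ka2, the first ionization dominates [H+].
Ka1 = x²/(0.078 − x) = 1.6 × 10^-3
Solving the quadratic: x = (−Ka1 + √(Ka1² + 4·Ka1·C₀))/2 = 1.04 × 10^-2 M
pH = −log(1.04 × 10^-2) = 1.98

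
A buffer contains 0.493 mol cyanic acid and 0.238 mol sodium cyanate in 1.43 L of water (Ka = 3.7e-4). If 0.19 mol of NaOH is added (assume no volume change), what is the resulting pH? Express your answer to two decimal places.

pH = 3.58

OH- converts HOCN to OCN-: HOCN → 0.303 mol, OCN- → 0.428 mol.
pKa = −log(3.7 × 10^-4) = 3.432
pH = pKa + log(n_OCN-/n_HOCN) = 3.432 + log(0.428/0.303) = 3.432 + (+0.150)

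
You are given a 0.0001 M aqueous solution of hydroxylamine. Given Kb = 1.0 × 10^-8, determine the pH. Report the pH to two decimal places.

pH = 8.00

NH2OH + H2O ⇌ NH3OH+ + OH-
From the ICE table, Kb = x²/(0.0001 − x) = 1.0 × 10^-8.
Since Kb ≪ C₀, x ≈ √(Kb·C₀) = 1.00 × 10^-6 M.
(x/C₀ = 1% < 5%, so the approximation holds.)
pOH = −log(1.00 × 10^-6) = 6.00; pH = 14.00 − 6.00 = 8.00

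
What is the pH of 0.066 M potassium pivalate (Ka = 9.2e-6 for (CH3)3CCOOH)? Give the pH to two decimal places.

pH = 8.93

(CH3)3CCOO- is the conjugate base of the weak acid (CH3)3CCOOH.
Kb = Kw/Ka = 1.0×10^-14 / 9.2 × 10^-6 = 1.09 × 10^-9
Kb = [OH-]²/(0.066 − [OH-]) = 1.09 × 10^-9
Since Kb ≪ C₀, [OH-] ≈ √(Kb·C₀) = 8.48 × 10^-6 M.
Check: 0.013% ionized — well under 5%, approximation valid.
pOH = 5.07, so pH = 14.00 − pOH = 8.93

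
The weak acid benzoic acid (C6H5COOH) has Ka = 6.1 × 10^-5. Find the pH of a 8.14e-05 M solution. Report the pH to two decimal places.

pH = 4.33

C6H5COOH ⇌ C6H5COO- + H+
Ka = [H+]²/(8.14e-05 − [H+]) = 6.1 × 10^-5
The 5% rule fails; solving [H+]² + Ka·[H+] − Ka·C₀ = 0 exactly:
[H+] = [−6.1e-05 + √(6.1e-05² + 1.99e-08)]/2 = 4.63 × 10^-5 M
pH = −log(4.63 × 10^-5) = 4.33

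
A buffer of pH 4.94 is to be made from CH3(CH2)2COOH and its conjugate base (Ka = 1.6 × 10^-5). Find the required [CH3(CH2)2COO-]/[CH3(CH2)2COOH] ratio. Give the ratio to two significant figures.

ratio = 1.4

pKa = -log(1.6 × 10^-5) = 4.796
pH = pKa + log(r) ⇒ log(r) = 4.94 − 4.796 = +0.144
r = [CH3(CH2)2COO-]/[CH3(CH2)2COOH] = 10^(+0.144) = 1.39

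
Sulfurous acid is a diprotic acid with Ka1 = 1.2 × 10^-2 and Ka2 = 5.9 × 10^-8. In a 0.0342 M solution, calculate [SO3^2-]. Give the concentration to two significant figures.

5.9 × 10^-8 M

First ionization gives [H+] ≈ [HSO3-] = 1.51 × 10^-2 M.
Second step: Ka2 = [H+][SO3^2-]/[HSO3-] ≈ [SO3^2-] (since [H+] ≈ [HSO3-]).
So [SO3^2-] ≈ Ka2.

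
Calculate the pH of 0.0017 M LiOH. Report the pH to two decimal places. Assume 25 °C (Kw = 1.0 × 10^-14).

LiOH is a strong base; [OH-] = 0.0017 M.
pOH = -log(0.0017) = 2.77
pH = 14.00 - 2.77 = 11.23

pH = 11.23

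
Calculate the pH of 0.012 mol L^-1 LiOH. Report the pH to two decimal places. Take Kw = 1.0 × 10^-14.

LiOH is a strong base; [OH-] = 0.012 M.
pOH = -log(0.012) = 1.92
pH = 14.00 - 1.92 = 12.08

pH = 12.08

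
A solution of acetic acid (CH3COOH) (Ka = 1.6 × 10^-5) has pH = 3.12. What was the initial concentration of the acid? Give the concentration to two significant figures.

[H+] = 10^(-3.12) = 7.59 × 10^-4 M = x
Ka = x²/(C₀ − x) ⇒ C₀ = x + x²/Ka
C₀ = 7.59 × 10^-4 + (7.59 × 10^-4)²/(1.6 × 10^-5) = 3.68 × 10^-2 M

C₀ = 3.7 × 10^-2 M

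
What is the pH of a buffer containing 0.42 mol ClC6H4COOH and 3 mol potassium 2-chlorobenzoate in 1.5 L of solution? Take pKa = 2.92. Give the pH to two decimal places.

pH = 3.77

Henderson–Hasselbalch: pH = pKa + log([ClC6H4COO-]/[ClC6H4COOH]) = 2.92 + log(3/0.42)
pH = 2.92 + (+0.854) = 3.77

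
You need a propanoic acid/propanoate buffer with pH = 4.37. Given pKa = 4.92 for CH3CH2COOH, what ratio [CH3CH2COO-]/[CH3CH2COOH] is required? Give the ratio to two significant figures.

pH = pKa + log(r) ⇒ log(r) = 4.37 − 4.92 = -0.55
r = [CH3CH2COO-]/[CH3CH2COOH] = 10^(-0.55) = 0.282

ratio = 0.28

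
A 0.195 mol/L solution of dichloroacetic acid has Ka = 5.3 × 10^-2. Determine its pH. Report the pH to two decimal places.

Cl2CHCOOH ⇌ Cl2CHCOO- + H+
Ka = x²/(0.195 − x) = 5.3 × 10^-2
Here C₀/Ka ≈ 3.68, so the small-x approximation fails. Use the quadratic:
x = [−0.053 + √(0.053² + 0.0413)]/2 = 7.86 × 10^-2 M
pH = −log[H+] = −log(7.86 × 10^-2) = 1.10

pH = 1.10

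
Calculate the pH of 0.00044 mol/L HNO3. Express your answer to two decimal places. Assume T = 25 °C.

HNO3 is a strong acid and dissociates completely, so [H+] = 0.00044 M.
pH = -log(0.00044) = 3.36

pH = 3.36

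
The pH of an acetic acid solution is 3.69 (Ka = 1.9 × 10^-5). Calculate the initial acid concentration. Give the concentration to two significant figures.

C₀ = 2.4 × 10^-3 M

[H+] = 10^(-3.69) = 2.04 × 10^-4 M = x
Ka = x²/(C₀ − x) ⇒ C₀ = x + x²/Ka
C₀ = 2.04 × 10^-4 + (2.04 × 10^-4)²/(1.9 × 10^-5) = 2.39 × 10^-3 M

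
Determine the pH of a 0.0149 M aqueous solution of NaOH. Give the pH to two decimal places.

pH = 12.17

NaOH is a strong base; [OH-] = 0.0149 M.
pOH = -log(0.0149) = 1.83
pH = 14.00 - 1.83 = 12.17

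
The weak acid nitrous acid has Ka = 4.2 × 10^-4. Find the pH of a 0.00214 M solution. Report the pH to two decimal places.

pH = 3.12

HNO2 ⇌ NO2- + H+
From the ICE table, Ka = x²/(0.00214 − x) = 4.2 × 10^-4.
x is not negligible relative to C₀; solve x² + 0.00042·x − 8.99e-07 = 0.
x = (−Ka + √(Ka² + 4·Ka·C₀))/2 = 7.61 × 10^-4 M
pH = −log[H+] = −log(7.61 × 10^-4) = 3.12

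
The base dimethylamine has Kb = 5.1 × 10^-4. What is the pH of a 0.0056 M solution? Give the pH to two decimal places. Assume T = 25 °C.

(CH3)2NH + H2O ⇌ (CH3)2NH2+ + OH-
From the ICE table, Kb = x²/(0.0056 − x) = 5.1 × 10^-4.
x is not negligible relative to C₀; solve x² + 0.00051·x − 2.86e-06 = 0.
x = (−Kb + √(Kb² + 4·Kb·C₀))/2 = 1.45 × 10^-3 M
pOH = −log(1.45 × 10^-3) = 2.84; pH = 14.00 − 2.84 = 11.16

pH = 11.16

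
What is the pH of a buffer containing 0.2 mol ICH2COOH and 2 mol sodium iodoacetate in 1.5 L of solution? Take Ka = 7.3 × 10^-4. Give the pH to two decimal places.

pH = 4.14

pKa = −log(7.3 × 10^-4) = 3.137
Henderson–Hasselbalch: pH = pKa + log([ICH2COO-]/[ICH2COOH]) = 3.137 + log(2/0.2)
pH = 3.137 + (+1.000) = 4.14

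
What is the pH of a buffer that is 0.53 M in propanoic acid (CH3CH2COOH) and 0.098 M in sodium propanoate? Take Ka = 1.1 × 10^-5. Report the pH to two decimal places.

pKa = −log(1.1 × 10^-5) = 4.959
pH = pKa + log([A⁻]/[HA]) = 4.959 + log(0.098/0.53)
pH = 4.959 + (-0.733) = 4.23

pH = 4.23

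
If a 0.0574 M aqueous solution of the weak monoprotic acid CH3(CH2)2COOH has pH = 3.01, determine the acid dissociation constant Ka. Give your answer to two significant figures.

Ka = 1.7 × 10^-5

[H+] = 10^(-3.01) = 9.77 × 10^-4 M
At equilibrium [HA] = 0.0574 − 9.77 × 10^-4 = 5.64 × 10^-2 M
Ka = [H+][A-]/[HA] = (9.77 × 10^-4)² / 5.64 × 10^-2 = 1.7 × 10^-5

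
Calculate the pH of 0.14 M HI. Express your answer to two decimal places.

HI is a strong acid and dissociates completely, so [H+] = 0.14 M.
pH = -log(0.14) = 0.85

pH = 0.85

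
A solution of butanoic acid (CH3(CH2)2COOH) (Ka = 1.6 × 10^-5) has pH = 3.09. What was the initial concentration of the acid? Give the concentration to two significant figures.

C₀ = 4.2 × 10^-2 M

[H+] = 10^(-3.09) = 8.13 × 10^-4 M = x
Ka = x²/(C₀ − x) ⇒ C₀ = x + x²/Ka
C₀ = 8.13 × 10^-4 + (8.13 × 10^-4)²/(1.6 × 10^-5) = 4.21 × 10^-2 M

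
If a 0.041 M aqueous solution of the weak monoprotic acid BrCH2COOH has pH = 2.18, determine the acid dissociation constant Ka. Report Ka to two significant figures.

[H+] = 10^(-2.18) = 6.61 × 10^-3 M
At equilibrium [HA] = 0.041 − 6.61 × 10^-3 = 3.44 × 10^-2 M
Ka = [H+][A-]/[HA] = (6.61 × 10^-3)² / 3.44 × 10^-2 = 1.3 × 10^-3

Ka = 1.3 × 10^-3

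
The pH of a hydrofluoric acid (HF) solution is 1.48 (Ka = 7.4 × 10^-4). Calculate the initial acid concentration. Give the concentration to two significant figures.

[H+] = 10^(-1.48) = 3.31 × 10^-2 M = x
Ka = x²/(C₀ − x) ⇒ C₀ = x + x²/Ka
C₀ = 3.31 × 10^-2 + (3.31 × 10^-2)²/(7.4 × 10^-4) = 1.51 M

C₀ = 1.5 M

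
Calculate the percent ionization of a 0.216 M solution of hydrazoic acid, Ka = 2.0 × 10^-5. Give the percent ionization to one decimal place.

1.0%

HN3 ⇌ N3- + H+; let x = [H+] at equilibrium.
x ≈ √(Ka·C₀) = √(2.0 × 10^-5 × 0.216) = 2.08 × 10^-3 M
% ionization = x/C₀ × 100% = 2.08 × 10^-3/0.216 × 100% = 1.0%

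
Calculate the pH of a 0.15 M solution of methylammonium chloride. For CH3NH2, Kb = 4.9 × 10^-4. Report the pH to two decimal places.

CH3NH3+ is the conjugate acid of the weak base CH3NH2.
Ka = Kw/Kb = 1.0×10^-14 / 4.9 × 10^-4 = 2.04 × 10^-11
Ka = x²/(0.15 − x) = 2.04 × 10^-11
Since Ka ≪ C₀, x ≈ √(Ka·C₀) = 1.75 × 10^-6 M.
pH = −log[H+] = −log(1.75 × 10^-6) = 5.76

pH = 5.76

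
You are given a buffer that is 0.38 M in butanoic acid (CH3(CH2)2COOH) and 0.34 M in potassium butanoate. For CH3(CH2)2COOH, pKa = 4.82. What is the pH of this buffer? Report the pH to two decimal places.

Using pH = pKa + log([base]/[acid]) with [base]/[acid] = 0.34/0.38:
pH = 4.82 + (-0.048) = 4.77

pH = 4.77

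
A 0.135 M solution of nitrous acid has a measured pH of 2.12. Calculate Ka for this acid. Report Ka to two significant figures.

[H+] = 10^(-2.12) = 7.59 × 10^-3 M
At equilibrium [HA] = 0.135 − 7.59 × 10^-3 = 1.27 × 10^-1 M
Ka = [H+][A-]/[HA] = (7.59 × 10^-3)² / 1.27 × 10^-1 = 4.5 × 10^-4

Ka = 4.5 × 10^-4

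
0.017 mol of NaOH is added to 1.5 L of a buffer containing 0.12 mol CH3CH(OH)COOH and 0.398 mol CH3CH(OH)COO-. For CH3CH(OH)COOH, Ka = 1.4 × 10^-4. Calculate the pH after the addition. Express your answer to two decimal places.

pH = 4.46

After neutralization: n(CH3CH(OH)COOH) = 0.103 mol, n(CH3CH(OH)COO-) = 0.415 mol.
pKa = −log(1.4 × 10^-4) = 3.854
Henderson–Hasselbalch with mole ratio 0.415/0.103: pH = 3.854 + (+0.605)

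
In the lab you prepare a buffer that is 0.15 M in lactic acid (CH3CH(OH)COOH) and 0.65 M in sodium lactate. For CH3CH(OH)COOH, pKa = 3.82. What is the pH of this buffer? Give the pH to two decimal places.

pH = 4.46

Henderson–Hasselbalch: pH = pKa + log([CH3CH(OH)COO-]/[CH3CH(OH)COOH]) = 3.82 + log(0.65/0.15)
pH = 3.82 + (+0.637) = 4.46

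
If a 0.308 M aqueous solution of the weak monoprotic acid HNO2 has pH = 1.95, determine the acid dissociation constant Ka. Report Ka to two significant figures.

[H+] = 10^(-1.95) = 1.12 × 10^-2 M
At equilibrium [HA] = 0.308 − 1.12 × 10^-2 = 2.97 × 10^-1 M
Ka = [H+][A-]/[HA] = (1.12 × 10^-2)² / 2.97 × 10^-1 = 4.2 × 10^-4

Ka = 4.2 × 10^-4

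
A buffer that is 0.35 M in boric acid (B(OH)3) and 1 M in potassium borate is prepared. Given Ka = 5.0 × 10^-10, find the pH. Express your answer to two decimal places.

pH = 9.76

pKa = −log(5.0 × 10^-10) = 9.301
Using pH = pKa + log([base]/[acid]) with [base]/[acid] = 1/0.35:
pH = 9.301 + (+0.456) = 9.76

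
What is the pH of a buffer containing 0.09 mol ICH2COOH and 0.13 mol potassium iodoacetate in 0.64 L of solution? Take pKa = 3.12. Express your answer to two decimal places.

pH = 3.28

Using pH = pKa + log([base]/[acid]) with [base]/[acid] = 0.13/0.09:
pH = 3.12 + (+0.160) = 3.28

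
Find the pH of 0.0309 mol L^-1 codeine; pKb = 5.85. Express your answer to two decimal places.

C18H21NO3 + H2O ⇌ C18H22NO3+ + OH-
Kb = 10^(−5.85) = 1.41 × 10^-6
Let x = [OH-] at equilibrium. Kb = x²/(0.0309 − x).
Neglecting x in the denominator: x = √(1.41 × 10^-6 × 0.0309) = 2.09 × 10^-4 M
pOH = −log(2.09 × 10^-4) = 3.68; pH = 14.00 − 3.68 = 10.32

pH = 10.32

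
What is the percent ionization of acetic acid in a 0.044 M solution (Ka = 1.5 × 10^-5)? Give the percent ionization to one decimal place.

CH3COOH ⇌ CH3COO- + H+; let x = [H+] at equilibrium.
x ≈ √(Ka·C₀) = √(1.5 × 10^-5 × 0.044) = 8.12 × 10^-4 M
% ionization = x/C₀ × 100% = 8.12 × 10^-4/0.044 × 100% = 1.8%

1.8%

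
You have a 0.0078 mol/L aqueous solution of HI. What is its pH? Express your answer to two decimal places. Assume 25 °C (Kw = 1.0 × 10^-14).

HI is a strong acid and dissociates completely, so [H+] = 0.0078 M.
pH = -log(0.0078) = 2.11

pH = 2.11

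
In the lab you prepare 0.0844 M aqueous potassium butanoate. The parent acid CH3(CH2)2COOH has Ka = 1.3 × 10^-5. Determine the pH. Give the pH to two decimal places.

pH = 8.91

CH3(CH2)2COO- is the conjugate base of the weak acid CH3(CH2)2COOH.
Kb = Kw/Ka = 1.0×10^-14 / 1.3 × 10^-5 = 7.69 × 10^-10
From the ICE table, Kb = [OH-]²/(0.0844 − [OH-]) = 7.69 × 10^-10.
Assume [OH-] ≪ 0.0844: [OH-] ≈ √(7.69 × 10^-10 × 0.0844) = 8.06 × 10^-6 M
pOH = −log(8.06 × 10^-6) = 5.09; pH = 14.00 − 5.09 = 8.91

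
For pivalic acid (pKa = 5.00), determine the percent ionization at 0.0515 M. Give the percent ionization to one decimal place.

(CH3)3CCOOH ⇌ (CH3)3CCOO- + H+; let x = [H+] at equilibrium.
Ka = 10^(−5.00) = 1.00 × 10^-5
x ≈ √(Ka·C₀) = √(1.00 × 10^-5 × 0.0515) = 7.18 × 10^-4 M
Fraction ionized = 7.18 × 10^-4 / 0.0515 = 0.0139 → 1.4%

1.4%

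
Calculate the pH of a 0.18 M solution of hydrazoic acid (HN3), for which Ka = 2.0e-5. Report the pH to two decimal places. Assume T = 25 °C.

HN3 ⇌ N3- + H+
Ka = x²/(0.18 − x) = 2.0 × 10^-5
Since Ka ≪ C₀, x ≈ √(Ka·C₀) = 1.90 × 10^-3 M.
Check: 1.1% ionized — well under 5%, approximation valid.
pH = −log[H+] = −log(1.90 × 10^-3) = 2.72

pH = 2.72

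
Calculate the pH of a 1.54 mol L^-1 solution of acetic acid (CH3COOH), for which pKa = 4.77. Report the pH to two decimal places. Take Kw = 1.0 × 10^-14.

CH3COOH ⇌ CH3COO- + H+
Ka = 10^(−4.77) = 1.70 × 10^-5
Ka = [H+]²/(1.54 − [H+]) = 1.70 × 10^-5
Neglecting [H+] in the denominator: [H+] = √(1.70 × 10^-5 × 1.54) = 5.12 × 10^-3 M
Check: 0.33% ionized — well under 5%, approximation valid.
pH = −log(5.12 × 10^-3) = 2.29

pH = 2.29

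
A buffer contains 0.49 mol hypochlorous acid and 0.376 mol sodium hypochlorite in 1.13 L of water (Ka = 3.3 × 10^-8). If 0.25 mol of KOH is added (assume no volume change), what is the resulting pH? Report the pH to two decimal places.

pH = 7.90

After neutralization: n(HOCl) = 0.24 mol, n(OCl-) = 0.626 mol.
pKa = −log(3.3 × 10^-8) = 7.481
pH = pKa + log(n_OCl-/n_HOCl) = 7.481 + log(0.626/0.24) = 7.481 + (+0.416)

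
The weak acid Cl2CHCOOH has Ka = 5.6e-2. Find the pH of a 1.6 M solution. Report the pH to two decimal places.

Cl2CHCOOH ⇌ Cl2CHCOO- + H+
Ka = x²/(1.6 − x) = 5.6 × 10^-2
Here C₀/Ka ≈ 28.6, so the small-x approximation fails. Use the quadratic:
x = [−0.056 + √(0.056² + 0.358)]/2 = 2.73 × 10^-1 M
pH = −log(2.73 × 10^-1) = 0.56

pH = 0.56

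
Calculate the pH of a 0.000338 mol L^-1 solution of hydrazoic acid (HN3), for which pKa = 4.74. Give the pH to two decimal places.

pH = 4.16

HN3 ⇌ N3- + H+
Ka = 10^(−4.74) = 1.82 × 10^-5
Ka = x²/(0.000338 − x) = 1.82 × 10^-5
x is not negligible relative to C₀; solve x² + 1.82e-05·x − 6.15e-09 = 0.
x = [−1.82e-05 + √(1.82e-05² + 2.46e-08)]/2 = 6.99 × 10^-5 M
pH = −log[H+] = −log(6.99 × 10^-5) = 4.16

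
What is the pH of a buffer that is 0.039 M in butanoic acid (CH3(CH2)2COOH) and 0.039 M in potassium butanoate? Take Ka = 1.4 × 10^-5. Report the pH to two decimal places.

pH = 4.85

pKa = −log(1.4 × 10^-5) = 4.854
Henderson–Hasselbalch: pH = pKa + log([CH3(CH2)2COO-]/[CH3(CH2)2COOH]) = 4.854 + log(0.039/0.039)
pH = 4.854 + (+0.000) = 4.85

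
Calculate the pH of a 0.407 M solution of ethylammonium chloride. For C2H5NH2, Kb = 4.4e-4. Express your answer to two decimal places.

C2H5NH3+ is the conjugate acid of the weak base C2H5NH2.
Ka = Kw/Kb = 1.0×10^-14 / 4.4 × 10^-4 = 2.27 × 10^-11
Ka = x²/(0.407 − x) = 2.27 × 10^-11
Since Ka ≪ C₀, x ≈ √(Ka·C₀) = 3.04 × 10^-6 M.
pH = −log(3.04 × 10^-6) = 5.52

pH = 5.52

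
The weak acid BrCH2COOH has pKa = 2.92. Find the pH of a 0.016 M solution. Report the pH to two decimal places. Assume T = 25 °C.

pH = 2.42

BrCH2COOH ⇌ BrCH2COO- + H+
Ka = 10^(−2.92) = 1.20 × 10^-3
Let x = [H+] at equilibrium. Ka = x²/(0.016 − x).
x is not negligible relative to C₀; solve x² + 0.0012·x − 1.92e-05 = 0.
x = [−0.0012 + √(0.0012² + 7.68e-05)]/2 = 3.82 × 10^-3 M
pH = −log(3.82 × 10^-3) = 2.42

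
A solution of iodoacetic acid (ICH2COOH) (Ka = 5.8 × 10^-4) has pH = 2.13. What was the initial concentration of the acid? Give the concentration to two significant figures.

C₀ = 1.0 × 10^-1 M

[H+] = 10^(-2.13) = 7.41 × 10^-3 M = x
Ka = x²/(C₀ − x) ⇒ C₀ = x + x²/Ka
C₀ = 7.41 × 10^-3 + (7.41 × 10^-3)²/(5.8 × 10^-4) = 1.02 × 10^-1 M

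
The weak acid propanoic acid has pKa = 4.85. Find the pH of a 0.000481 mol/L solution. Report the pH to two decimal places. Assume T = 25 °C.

CH3CH2COOH ⇌ CH3CH2COO- + H+
Ka = 10^(−4.85) = 1.41 × 10^-5
Ka = x²/(0.000481 − x) = 1.41 × 10^-5
The 5% rule fails; solving x² + Ka·x − Ka·C₀ = 0 exactly:
x = [−1.41e-05 + √(1.41e-05² + 2.71e-08)]/2 = 7.56 × 10^-5 M
pH = −log[H+] = −log(7.56 × 10^-5) = 4.12

pH = 4.12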